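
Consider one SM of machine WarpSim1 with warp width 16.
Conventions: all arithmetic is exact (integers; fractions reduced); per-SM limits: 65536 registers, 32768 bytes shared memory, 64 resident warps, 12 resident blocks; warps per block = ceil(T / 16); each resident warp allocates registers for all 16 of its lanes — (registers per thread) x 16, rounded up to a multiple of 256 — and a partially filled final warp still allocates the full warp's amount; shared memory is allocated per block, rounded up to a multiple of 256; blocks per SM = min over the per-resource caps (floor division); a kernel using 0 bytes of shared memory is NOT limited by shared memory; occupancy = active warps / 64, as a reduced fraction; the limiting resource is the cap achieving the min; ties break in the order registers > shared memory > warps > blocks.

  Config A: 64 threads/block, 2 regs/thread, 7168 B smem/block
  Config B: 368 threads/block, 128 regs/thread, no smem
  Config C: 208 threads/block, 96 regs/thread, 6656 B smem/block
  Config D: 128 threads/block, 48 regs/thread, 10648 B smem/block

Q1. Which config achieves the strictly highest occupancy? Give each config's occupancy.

occupancies: A 1/4, B 23/64, C 39/64, D 3/8

Answer: C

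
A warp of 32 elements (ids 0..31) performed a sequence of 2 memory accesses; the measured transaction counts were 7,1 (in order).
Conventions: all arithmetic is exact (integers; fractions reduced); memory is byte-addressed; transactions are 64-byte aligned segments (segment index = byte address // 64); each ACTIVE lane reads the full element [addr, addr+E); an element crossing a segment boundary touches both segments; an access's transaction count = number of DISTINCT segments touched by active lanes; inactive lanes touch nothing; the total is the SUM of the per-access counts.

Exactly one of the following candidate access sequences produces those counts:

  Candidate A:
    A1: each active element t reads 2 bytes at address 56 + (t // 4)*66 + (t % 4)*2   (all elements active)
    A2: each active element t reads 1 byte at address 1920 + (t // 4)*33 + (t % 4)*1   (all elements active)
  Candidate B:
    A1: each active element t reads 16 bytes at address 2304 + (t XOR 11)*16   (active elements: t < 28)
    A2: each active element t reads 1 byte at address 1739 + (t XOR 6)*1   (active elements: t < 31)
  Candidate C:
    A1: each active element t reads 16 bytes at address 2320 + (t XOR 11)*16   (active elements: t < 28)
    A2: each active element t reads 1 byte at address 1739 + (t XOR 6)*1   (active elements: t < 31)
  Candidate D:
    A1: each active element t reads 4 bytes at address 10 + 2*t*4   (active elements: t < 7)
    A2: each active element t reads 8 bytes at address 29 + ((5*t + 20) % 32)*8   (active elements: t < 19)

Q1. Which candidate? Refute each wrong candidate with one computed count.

A: A1 gives 9 transactions, not 7
C: A1 gives 9 transactions, not 7
D: A1 gives 1 transaction, not 7
B: all counts match (7,1)

Answer: B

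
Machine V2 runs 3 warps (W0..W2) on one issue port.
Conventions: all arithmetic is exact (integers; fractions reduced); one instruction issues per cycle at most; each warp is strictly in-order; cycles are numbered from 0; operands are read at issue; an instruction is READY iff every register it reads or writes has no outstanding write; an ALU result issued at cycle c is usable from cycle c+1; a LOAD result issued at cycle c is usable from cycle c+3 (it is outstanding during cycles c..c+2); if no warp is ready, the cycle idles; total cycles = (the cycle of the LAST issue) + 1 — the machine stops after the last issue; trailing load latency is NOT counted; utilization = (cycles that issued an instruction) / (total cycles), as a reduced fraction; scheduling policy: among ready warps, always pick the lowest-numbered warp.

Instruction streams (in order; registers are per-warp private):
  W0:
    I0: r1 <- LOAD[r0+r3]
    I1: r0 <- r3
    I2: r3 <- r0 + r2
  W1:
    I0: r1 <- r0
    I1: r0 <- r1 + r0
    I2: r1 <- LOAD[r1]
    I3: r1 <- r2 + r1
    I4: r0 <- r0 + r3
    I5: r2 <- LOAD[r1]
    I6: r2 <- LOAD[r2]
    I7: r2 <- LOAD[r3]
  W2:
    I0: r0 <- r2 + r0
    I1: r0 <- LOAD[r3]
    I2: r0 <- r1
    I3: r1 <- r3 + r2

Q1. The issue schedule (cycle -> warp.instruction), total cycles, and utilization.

cycle 0: W0.I0
cycle 1: W0.I1
cycle 2: W0.I2
cycle 3: W1.I0
cycle 4: W1.I1
cycle 5: W1.I2
cycle 6: W2.I0
cycle 7: W2.I1
cycle 8: W1.I3
cycle 9: W1.I4
cycle 10: W1.I5
cycle 11: W2.I2
cycle 12: W2.I3
cycle 13: W1.I6
cycle 14: idle
cycle 15: idle
cycle 16: W1.I7

Answer: 17 cycles, utilization 15/17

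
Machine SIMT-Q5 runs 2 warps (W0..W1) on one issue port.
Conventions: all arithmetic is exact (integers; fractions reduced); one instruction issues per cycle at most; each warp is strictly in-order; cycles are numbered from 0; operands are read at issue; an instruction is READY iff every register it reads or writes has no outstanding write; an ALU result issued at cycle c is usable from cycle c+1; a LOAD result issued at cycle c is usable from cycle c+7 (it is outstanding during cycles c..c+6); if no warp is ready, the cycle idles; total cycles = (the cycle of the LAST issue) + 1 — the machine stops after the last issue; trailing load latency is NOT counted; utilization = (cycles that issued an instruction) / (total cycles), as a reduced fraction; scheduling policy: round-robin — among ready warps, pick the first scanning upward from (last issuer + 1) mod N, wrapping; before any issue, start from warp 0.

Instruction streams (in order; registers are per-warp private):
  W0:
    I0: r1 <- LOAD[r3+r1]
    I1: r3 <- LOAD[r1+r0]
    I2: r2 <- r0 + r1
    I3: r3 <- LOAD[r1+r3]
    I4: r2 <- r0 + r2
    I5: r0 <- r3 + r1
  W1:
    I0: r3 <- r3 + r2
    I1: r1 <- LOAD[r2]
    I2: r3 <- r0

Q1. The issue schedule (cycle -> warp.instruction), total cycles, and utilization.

cycle 0: W0.I0
cycle 1: W1.I0
cycle 2: W1.I1
cycle 3: W1.I2
cycle 4: idle
cycle 5: idle
cycle 6: idle
cycle 7: W0.I1
cycle 8: W0.I2
cycle 9: idle
cycle 10: idle
cycle 11: idle
cycle 12: idle
cycle 13: idle
cycle 14: W0.I3
cycle 15: W0.I4
cycle 16: idle
cycle 17: idle
cycle 18: idle
cycle 19: idle
cycle 20: idle
cycle 21: W0.I5

Answer: 22 cycles, utilization 9/22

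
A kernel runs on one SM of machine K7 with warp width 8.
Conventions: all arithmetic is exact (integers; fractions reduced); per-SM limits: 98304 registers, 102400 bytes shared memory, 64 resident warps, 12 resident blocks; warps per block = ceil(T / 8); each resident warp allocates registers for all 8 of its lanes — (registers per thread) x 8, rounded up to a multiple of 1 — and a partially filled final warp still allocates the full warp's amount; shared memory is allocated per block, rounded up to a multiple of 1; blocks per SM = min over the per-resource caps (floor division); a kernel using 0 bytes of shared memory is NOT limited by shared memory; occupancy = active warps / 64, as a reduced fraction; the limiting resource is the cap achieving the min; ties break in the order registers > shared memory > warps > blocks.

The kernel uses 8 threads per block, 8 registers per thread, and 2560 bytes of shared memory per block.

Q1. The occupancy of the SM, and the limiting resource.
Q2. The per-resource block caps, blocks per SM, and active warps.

Answer: occupancy 3/16, limited by blocks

registers: 1536 blocks
shared memory: 40 blocks
warps: 64 blocks
blocks: 12 blocks

Answer: 12 blocks, 12 active warps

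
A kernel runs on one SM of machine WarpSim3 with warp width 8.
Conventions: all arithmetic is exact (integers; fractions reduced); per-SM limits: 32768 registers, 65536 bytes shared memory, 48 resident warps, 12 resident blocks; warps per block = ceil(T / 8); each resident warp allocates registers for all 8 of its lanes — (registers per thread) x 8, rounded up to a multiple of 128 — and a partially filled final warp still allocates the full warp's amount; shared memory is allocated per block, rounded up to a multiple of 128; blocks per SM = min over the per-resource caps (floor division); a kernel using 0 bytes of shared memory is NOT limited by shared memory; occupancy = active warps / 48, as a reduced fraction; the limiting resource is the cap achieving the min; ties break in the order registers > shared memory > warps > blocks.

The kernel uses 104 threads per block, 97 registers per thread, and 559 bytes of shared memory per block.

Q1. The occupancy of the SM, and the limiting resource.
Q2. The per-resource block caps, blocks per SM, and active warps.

Answer: occupancy 13/24, limited by registers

registers: 2 blocks
shared memory: 102 blocks
warps: 3 blocks
blocks: 12 blocks

Answer: 2 blocks, 26 active warps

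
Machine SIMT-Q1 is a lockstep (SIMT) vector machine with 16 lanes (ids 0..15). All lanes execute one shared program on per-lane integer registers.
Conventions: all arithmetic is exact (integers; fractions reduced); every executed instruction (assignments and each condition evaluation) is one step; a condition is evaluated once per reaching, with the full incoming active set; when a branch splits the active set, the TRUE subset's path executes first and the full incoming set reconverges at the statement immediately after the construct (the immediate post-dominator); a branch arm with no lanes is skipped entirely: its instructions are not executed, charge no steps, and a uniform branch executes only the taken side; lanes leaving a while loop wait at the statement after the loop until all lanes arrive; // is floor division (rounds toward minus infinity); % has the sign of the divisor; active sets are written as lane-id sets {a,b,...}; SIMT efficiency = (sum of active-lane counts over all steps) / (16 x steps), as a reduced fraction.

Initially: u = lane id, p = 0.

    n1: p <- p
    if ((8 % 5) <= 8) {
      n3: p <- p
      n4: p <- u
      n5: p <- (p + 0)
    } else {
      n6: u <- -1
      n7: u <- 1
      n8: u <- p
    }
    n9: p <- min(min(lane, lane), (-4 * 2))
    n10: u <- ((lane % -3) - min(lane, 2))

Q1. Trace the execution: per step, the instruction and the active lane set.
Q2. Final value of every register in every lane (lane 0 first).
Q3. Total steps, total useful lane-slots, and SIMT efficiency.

step 0: p <- p                       {0,1,2,3,4,5,6,7,8,9,10,11,12,13,14,15}
step 1: eval ((8 % 5) <= 8)          {0,1,2,3,4,5,6,7,8,9,10,11,12,13,14,15}
step 2: p <- p                       {0,1,2,3,4,5,6,7,8,9,10,11,12,13,14,15}
step 3: p <- u                       {0,1,2,3,4,5,6,7,8,9,10,11,12,13,14,15}
step 4: p <- (p + 0)                 {0,1,2,3,4,5,6,7,8,9,10,11,12,13,14,15}
step 5: p <- min(min(lane, lane), (-4 * 2)) {0,1,2,3,4,5,6,7,8,9,10,11,12,13,14,15}
step 6: u <- ((lane % -3) - min(lane, 2)) {0,1,2,3,4,5,6,7,8,9,10,11,12,13,14,15}

Answer: 7 steps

u: 0,-3,-3,-2,-4,-3,-2,-4,-3,-2,-4,-3,-2,-4,-3,-2
p: -8,-8,-8,-8,-8,-8,-8,-8,-8,-8,-8,-8,-8,-8,-8,-8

steps = 7; useful = 112; efficiency = 112/112 = 1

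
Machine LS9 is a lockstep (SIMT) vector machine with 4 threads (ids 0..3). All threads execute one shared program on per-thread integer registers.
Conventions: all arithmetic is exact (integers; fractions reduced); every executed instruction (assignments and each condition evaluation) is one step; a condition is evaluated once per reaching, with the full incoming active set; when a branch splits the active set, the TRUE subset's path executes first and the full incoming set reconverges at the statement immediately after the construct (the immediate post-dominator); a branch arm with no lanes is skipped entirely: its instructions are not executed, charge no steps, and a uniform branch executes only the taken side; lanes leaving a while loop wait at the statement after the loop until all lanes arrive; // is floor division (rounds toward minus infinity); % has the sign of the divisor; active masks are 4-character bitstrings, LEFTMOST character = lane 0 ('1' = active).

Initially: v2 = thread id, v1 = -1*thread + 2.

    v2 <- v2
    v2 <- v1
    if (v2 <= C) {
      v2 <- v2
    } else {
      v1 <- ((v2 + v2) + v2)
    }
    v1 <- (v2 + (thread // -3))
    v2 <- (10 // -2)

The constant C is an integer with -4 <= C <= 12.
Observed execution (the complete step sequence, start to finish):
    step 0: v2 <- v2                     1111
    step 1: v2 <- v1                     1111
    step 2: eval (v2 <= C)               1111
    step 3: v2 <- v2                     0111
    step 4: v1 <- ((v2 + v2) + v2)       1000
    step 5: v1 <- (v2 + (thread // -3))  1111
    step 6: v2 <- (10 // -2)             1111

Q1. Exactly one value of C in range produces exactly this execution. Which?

Answer: C = 1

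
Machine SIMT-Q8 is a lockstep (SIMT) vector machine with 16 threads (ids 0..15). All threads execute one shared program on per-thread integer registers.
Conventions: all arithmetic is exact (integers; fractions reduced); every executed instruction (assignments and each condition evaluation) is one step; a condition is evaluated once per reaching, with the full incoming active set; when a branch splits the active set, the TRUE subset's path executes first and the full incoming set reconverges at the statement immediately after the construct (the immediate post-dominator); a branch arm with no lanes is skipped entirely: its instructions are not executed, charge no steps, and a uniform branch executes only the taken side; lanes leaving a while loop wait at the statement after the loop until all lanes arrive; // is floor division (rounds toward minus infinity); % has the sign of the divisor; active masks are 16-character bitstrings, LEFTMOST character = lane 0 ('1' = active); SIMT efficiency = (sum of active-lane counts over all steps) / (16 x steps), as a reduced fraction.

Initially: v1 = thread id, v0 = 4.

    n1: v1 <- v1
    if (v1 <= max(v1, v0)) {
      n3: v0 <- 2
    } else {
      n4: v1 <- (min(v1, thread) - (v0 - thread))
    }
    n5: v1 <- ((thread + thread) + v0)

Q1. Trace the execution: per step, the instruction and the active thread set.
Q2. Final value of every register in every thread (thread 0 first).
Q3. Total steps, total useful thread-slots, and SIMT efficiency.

step 0: v1 <- v1                     1111111111111111
step 1: eval (v1 <= max(v1, v0))     1111111111111111
step 2: v0 <- 2                      1111111111111111
step 3: v1 <- ((thread + thread) + v0) 1111111111111111

Answer: 4 steps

v1: 2,4,6,8,10,12,14,16,18,20,22,24,26,28,30,32
v0: 2,2,2,2,2,2,2,2,2,2,2,2,2,2,2,2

steps = 4; useful = 64; efficiency = 64/64 = 1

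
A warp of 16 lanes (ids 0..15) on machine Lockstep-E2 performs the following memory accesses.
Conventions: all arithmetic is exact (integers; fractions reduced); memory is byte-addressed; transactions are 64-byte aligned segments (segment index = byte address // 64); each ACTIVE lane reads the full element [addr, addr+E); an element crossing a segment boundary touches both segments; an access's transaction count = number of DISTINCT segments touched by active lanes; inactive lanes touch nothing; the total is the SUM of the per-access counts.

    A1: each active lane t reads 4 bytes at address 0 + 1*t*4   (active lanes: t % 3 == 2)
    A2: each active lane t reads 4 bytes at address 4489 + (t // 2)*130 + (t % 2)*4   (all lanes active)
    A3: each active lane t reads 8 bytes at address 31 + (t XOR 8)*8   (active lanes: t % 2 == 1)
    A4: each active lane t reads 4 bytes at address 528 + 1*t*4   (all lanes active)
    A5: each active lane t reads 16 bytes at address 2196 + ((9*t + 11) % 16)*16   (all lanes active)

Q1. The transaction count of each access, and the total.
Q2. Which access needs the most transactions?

A1: 1 transaction
A2: 8 transactions
A3: 3 transactions
A4: 2 transactions
A5: 5 transactions

Answer: 1,8,3,2,5; total 19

Answer: A2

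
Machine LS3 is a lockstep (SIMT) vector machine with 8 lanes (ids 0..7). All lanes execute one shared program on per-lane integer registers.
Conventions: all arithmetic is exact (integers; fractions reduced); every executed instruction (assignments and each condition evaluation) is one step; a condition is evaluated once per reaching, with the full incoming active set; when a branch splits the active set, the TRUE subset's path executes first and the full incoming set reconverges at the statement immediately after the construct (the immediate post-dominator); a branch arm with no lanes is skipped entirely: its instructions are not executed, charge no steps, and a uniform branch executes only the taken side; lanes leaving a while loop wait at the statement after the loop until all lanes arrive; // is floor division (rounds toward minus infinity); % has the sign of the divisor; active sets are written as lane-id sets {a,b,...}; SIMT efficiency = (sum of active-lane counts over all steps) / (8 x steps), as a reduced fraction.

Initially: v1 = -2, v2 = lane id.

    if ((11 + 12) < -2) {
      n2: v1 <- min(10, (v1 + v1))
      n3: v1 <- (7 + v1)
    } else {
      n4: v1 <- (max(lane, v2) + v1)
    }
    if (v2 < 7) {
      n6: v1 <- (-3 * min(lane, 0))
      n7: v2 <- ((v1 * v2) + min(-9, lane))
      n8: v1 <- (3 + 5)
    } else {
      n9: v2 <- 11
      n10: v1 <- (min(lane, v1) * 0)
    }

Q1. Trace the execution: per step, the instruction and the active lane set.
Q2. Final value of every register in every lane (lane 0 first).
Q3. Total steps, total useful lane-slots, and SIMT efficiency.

step 0: eval ((11 + 12) < -2)        {0,1,2,3,4,5,6,7}
step 1: v1 <- (max(lane, v2) + v1)   {0,1,2,3,4,5,6,7}
step 2: eval (v2 < 7)                {0,1,2,3,4,5,6,7}
step 3: v1 <- (-3 * min(lane, 0))    {0,1,2,3,4,5,6}
step 4: v2 <- ((v1 * v2) + min(-9, lane)) {0,1,2,3,4,5,6}
step 5: v1 <- (3 + 5)                {0,1,2,3,4,5,6}
step 6: v2 <- 11                     {7}
step 7: v1 <- (min(lane, v1) * 0)    {7}

Answer: 8 steps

v1: 8,8,8,8,8,8,8,0
v2: -9,-9,-9,-9,-9,-9,-9,11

steps = 8; useful = 47; efficiency = 47/64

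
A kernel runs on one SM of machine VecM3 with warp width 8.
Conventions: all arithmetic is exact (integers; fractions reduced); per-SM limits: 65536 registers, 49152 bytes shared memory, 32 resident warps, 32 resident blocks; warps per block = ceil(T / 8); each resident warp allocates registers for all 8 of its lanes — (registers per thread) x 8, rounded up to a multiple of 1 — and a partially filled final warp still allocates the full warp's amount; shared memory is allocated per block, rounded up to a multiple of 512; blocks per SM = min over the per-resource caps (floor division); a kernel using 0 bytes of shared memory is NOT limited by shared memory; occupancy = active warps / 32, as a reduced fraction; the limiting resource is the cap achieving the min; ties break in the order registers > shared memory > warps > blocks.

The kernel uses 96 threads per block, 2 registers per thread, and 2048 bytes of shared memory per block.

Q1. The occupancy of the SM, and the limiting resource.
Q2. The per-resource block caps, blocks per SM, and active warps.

Answer: occupancy 3/4, limited by warps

registers: 341 blocks
shared memory: 24 blocks
warps: 2 blocks
blocks: 32 blocks

Answer: 2 blocks, 24 active warps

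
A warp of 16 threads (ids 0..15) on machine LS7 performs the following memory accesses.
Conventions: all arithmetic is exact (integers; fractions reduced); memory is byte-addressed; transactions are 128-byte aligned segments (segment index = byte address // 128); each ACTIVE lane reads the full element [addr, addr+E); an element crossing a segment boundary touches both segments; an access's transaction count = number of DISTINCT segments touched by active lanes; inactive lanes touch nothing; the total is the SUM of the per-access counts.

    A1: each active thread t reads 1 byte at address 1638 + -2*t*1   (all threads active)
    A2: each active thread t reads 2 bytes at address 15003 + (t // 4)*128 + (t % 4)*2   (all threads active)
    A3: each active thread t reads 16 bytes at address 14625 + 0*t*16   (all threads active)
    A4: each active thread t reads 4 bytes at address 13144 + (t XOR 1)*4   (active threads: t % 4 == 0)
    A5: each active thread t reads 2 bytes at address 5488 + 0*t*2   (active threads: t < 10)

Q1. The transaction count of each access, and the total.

A1: 1 transaction
A2: 4 transactions
A3: 1 transaction
A4: 2 transactions
A5: 1 transaction

Answer: 1,4,1,2,1; total 9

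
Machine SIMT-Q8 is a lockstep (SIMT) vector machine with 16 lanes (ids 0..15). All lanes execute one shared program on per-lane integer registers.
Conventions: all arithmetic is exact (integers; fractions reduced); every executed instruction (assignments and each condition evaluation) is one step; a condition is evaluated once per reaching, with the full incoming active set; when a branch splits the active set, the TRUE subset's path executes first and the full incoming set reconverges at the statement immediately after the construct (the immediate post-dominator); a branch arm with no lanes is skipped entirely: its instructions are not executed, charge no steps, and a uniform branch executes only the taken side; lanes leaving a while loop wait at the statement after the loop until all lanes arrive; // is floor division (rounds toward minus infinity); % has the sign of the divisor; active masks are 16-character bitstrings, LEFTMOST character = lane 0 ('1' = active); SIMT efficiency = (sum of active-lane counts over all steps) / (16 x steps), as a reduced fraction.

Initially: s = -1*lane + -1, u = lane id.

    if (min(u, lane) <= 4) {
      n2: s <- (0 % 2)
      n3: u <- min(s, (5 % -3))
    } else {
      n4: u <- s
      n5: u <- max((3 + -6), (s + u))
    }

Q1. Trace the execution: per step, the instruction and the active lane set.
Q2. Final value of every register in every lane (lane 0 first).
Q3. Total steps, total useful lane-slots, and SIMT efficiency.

step 0: eval (min(u, lane) <= 4)     1111111111111111
step 1: s <- (0 % 2)                 1111100000000000
step 2: u <- min(s, (5 % -3))        1111100000000000
step 3: u <- s                       0000011111111111
step 4: u <- max((3 + -6), (s + u))  0000011111111111

Answer: 5 steps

s: 0,0,0,0,0,-6,-7,-8,-9,-10,-11,-12,-13,-14,-15,-16
u: -1,-1,-1,-1,-1,-3,-3,-3,-3,-3,-3,-3,-3,-3,-3,-3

steps = 5; useful = 48; efficiency = 48/80 = 3/5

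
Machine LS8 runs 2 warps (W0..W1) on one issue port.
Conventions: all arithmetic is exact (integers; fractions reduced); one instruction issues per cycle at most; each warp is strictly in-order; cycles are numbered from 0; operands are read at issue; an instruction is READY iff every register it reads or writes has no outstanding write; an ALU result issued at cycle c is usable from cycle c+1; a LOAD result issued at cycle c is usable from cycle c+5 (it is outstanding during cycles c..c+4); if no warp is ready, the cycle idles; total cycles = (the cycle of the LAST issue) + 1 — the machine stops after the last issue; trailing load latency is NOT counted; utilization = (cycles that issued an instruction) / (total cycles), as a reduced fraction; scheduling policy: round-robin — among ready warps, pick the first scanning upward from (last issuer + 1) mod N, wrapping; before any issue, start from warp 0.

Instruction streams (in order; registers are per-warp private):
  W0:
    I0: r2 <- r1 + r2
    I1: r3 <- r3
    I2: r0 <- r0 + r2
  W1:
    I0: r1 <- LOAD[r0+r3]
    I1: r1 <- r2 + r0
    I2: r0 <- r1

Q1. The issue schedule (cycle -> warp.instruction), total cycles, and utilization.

cycle 0: W0.I0
cycle 1: W1.I0
cycle 2: W0.I1
cycle 3: W0.I2
cycle 4: idle
cycle 5: idle
cycle 6: W1.I1
cycle 7: W1.I2

Answer: 8 cycles, utilization 3/4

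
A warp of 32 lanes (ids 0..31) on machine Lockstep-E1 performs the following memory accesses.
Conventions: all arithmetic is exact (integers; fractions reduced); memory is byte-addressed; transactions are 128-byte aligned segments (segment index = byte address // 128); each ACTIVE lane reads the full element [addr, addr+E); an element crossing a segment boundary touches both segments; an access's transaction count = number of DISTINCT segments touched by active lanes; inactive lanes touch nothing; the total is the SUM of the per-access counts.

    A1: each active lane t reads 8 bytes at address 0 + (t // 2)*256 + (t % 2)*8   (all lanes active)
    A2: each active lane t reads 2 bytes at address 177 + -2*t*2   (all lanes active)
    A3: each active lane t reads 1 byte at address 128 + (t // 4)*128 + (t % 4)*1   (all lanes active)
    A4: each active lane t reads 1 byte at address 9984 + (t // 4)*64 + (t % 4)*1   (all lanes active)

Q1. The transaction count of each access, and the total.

A1: 16 transactions
A2: 2 transactions
A3: 8 transactions
A4: 4 transactions

Answer: 16,2,8,4; total 30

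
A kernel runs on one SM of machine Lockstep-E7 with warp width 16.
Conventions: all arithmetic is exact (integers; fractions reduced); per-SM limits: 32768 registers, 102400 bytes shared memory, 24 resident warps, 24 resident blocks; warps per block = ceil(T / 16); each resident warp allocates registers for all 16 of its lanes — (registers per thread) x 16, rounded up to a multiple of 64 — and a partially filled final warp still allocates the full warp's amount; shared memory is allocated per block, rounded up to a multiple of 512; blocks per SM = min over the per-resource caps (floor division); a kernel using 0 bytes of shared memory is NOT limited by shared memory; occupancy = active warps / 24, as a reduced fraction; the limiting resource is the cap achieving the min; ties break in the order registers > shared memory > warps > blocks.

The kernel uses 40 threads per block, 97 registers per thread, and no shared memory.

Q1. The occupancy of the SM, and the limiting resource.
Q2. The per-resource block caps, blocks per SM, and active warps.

Answer: occupancy 3/4, limited by registers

registers: 6 blocks
shared memory: no limit (kernel uses none)
warps: 8 blocks
blocks: 24 blocks

Answer: 6 blocks, 18 active warps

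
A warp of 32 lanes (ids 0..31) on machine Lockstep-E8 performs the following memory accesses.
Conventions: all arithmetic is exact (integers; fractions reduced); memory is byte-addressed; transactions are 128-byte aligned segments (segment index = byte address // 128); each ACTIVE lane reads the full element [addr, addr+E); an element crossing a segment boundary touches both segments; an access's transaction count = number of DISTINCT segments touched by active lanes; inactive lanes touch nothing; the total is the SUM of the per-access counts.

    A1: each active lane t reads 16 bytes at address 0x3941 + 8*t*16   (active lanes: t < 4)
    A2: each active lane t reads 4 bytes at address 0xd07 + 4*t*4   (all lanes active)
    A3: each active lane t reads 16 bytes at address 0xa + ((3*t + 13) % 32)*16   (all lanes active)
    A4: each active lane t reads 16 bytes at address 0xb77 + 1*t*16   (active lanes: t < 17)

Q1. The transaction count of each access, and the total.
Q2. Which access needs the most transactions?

A1: 4 transactions
A2: 4 transactions
A3: 5 transactions
A4: 4 transactions

Answer: 4,4,5,4; total 17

Answer: A3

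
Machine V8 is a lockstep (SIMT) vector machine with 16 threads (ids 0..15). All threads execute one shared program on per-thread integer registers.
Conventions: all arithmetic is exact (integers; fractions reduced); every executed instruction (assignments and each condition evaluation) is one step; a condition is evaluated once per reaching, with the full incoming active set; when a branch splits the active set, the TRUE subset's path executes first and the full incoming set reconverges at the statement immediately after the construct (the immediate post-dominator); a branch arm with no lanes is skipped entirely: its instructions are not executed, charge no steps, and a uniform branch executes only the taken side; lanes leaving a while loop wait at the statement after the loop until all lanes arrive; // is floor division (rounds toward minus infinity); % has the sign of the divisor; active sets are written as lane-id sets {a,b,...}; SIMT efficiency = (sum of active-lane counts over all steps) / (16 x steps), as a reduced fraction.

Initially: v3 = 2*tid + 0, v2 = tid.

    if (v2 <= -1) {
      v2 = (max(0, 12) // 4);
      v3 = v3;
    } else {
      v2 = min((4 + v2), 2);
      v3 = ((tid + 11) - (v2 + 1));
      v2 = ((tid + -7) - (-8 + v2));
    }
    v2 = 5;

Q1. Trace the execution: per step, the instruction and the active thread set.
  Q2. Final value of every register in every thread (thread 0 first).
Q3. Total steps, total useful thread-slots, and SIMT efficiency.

step 0: eval (v2 <= -1)              {0,1,2,3,4,5,6,7,8,9,10,11,12,13,14,15}
step 1: v2 <- min((4 + v2), 2)       {0,1,2,3,4,5,6,7,8,9,10,11,12,13,14,15}
step 2: v3 <- ((tid + 11) - (v2 + 1)) {0,1,2,3,4,5,6,7,8,9,10,11,12,13,14,15}
step 3: v2 <- ((tid + -7) - (-8 + v2)) {0,1,2,3,4,5,6,7,8,9,10,11,12,13,14,15}
step 4: v2 <- 5                      {0,1,2,3,4,5,6,7,8,9,10,11,12,13,14,15}

Answer: 5 steps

v3: 8,9,10,11,12,13,14,15,16,17,18,19,20,21,22,23
v2: 5,5,5,5,5,5,5,5,5,5,5,5,5,5,5,5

steps = 5; useful = 80; efficiency = 80/80 = 1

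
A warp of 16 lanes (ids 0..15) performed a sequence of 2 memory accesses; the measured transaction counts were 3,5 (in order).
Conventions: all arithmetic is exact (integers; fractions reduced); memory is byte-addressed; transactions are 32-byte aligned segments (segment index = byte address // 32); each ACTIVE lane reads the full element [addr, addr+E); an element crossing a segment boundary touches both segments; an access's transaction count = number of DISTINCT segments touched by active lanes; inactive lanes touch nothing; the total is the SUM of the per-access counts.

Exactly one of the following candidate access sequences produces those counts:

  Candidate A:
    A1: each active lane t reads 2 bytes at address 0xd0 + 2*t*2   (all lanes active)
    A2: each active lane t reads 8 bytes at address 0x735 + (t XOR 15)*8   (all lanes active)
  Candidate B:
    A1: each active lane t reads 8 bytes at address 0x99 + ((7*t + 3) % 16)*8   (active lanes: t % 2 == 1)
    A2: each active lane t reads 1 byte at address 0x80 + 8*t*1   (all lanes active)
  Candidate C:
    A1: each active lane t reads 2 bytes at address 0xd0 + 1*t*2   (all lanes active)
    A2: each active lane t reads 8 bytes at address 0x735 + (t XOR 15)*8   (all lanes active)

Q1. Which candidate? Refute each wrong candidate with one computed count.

B: A1 gives 5 transactions, not 3
C: A1 gives 2 transactions, not 3
A: all counts match (3,5)

Answer: A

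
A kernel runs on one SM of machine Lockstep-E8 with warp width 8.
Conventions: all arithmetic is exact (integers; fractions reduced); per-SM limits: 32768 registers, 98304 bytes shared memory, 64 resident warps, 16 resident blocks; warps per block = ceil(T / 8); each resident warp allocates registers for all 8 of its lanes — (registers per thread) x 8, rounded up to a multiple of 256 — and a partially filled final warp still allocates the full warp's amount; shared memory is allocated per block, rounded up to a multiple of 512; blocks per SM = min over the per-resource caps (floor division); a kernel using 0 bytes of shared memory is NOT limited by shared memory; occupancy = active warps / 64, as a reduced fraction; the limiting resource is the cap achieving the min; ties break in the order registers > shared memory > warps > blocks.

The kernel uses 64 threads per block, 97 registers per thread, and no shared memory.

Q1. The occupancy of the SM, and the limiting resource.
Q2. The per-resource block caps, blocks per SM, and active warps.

Answer: occupancy 1/2, limited by registers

registers: 4 blocks
shared memory: no limit (kernel uses none)
warps: 8 blocks
blocks: 16 blocks

Answer: 4 blocks, 32 active warps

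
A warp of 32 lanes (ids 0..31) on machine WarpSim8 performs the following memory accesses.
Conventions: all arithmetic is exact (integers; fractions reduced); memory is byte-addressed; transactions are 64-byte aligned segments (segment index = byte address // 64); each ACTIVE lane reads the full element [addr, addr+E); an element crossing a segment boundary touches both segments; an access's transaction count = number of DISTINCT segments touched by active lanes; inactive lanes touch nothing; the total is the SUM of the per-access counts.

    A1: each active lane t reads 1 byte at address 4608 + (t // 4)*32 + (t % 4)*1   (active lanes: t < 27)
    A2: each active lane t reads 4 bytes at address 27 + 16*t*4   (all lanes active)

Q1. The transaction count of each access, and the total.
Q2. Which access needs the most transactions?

A1: 4 transactions
A2: 32 transactions

Answer: 4,32; total 36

Answer: A2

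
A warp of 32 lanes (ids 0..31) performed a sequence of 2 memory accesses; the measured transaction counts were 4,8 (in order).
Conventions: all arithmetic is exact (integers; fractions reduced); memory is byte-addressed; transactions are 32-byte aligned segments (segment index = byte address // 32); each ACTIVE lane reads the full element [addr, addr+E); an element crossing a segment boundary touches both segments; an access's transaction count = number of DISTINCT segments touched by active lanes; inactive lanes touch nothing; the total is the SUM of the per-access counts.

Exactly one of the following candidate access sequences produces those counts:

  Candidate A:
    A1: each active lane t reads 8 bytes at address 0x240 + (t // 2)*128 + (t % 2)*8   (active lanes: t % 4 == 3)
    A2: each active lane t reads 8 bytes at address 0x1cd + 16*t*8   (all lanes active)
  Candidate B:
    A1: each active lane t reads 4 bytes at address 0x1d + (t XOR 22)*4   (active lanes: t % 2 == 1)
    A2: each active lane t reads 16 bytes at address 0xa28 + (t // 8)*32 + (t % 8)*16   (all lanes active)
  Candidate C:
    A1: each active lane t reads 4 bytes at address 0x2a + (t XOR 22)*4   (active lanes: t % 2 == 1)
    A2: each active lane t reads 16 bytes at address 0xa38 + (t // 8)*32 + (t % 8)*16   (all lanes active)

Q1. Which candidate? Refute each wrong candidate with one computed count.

A: A1 gives 8 transactions, not 4
C: A1 gives 5 transactions, not 4
B: all counts match (4,8)

Answer: B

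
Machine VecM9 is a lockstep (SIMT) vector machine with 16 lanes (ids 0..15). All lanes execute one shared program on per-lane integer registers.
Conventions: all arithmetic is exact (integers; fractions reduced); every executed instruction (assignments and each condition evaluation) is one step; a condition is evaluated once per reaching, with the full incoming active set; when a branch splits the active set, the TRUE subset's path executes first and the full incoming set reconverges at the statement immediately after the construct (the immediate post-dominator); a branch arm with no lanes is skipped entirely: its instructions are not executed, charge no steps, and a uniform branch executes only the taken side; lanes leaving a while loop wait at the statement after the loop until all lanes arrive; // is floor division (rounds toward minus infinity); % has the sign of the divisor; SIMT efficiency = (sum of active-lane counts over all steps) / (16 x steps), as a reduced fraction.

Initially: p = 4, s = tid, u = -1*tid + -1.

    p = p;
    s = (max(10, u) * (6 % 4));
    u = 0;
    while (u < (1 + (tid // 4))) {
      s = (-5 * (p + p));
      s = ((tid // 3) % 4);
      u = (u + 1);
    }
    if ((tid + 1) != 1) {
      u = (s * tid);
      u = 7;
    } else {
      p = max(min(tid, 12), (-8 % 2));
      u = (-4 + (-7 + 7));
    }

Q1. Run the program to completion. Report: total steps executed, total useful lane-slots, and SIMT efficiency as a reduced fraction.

Answer: 25 steps, 272 useful, 17/25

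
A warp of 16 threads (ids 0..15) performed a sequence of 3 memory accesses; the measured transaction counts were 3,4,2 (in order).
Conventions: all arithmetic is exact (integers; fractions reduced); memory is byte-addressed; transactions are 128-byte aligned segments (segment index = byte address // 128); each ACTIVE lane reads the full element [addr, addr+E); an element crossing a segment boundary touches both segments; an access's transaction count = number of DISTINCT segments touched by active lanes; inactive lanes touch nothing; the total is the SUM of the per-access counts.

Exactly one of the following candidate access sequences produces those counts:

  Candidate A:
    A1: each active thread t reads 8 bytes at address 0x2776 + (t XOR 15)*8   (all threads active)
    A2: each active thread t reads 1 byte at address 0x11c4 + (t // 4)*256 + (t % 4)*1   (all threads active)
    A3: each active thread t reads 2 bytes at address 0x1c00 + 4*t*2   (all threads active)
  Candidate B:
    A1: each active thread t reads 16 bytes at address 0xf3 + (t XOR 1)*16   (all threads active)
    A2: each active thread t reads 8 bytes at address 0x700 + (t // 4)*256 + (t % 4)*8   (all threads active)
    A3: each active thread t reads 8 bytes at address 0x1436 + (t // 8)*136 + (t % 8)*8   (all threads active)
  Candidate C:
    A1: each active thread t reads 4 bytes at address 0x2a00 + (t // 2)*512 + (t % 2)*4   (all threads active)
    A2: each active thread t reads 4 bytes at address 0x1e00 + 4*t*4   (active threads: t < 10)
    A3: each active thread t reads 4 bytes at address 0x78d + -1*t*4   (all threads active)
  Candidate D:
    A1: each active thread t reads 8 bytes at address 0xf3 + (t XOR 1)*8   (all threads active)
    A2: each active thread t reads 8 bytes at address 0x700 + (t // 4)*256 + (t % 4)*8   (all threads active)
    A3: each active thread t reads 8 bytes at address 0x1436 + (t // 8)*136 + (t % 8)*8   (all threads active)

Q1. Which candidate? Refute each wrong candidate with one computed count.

A: A1 gives 2 transactions, not 3
C: A1 gives 8 transactions, not 3
D: A1 gives 2 transactions, not 3
B: all counts match (3,4,2)

Answer: B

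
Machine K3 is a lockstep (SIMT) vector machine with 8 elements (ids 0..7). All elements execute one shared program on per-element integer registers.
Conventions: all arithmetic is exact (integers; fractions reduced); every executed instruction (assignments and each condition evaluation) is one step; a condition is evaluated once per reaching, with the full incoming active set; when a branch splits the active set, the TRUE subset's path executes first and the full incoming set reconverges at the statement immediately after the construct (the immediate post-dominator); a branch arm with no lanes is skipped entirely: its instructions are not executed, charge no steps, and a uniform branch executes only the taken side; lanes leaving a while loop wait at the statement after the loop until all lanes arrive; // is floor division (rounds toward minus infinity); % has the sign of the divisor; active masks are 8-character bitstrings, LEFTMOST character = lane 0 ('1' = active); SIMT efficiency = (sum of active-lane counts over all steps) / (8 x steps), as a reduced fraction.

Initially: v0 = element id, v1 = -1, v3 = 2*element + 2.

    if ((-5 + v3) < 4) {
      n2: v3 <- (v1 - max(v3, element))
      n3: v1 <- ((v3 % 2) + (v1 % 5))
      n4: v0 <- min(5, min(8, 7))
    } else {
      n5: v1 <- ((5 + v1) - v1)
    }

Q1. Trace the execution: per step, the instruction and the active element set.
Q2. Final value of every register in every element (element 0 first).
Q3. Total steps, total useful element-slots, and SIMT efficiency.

step 0: eval ((-5 + v3) < 4)         11111111
step 1: v3 <- (v1 - max(v3, element)) 11110000
step 2: v1 <- ((v3 % 2) + (v1 % 5))  11110000
step 3: v0 <- min(5, min(8, 7))      11110000
step 4: v1 <- ((5 + v1) - v1)        00001111

Answer: 5 steps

v0: 5,5,5,5,4,5,6,7
v1: 5,5,5,5,5,5,5,5
v3: -3,-5,-7,-9,10,12,14,16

steps = 5; useful = 24; efficiency = 24/40 = 3/5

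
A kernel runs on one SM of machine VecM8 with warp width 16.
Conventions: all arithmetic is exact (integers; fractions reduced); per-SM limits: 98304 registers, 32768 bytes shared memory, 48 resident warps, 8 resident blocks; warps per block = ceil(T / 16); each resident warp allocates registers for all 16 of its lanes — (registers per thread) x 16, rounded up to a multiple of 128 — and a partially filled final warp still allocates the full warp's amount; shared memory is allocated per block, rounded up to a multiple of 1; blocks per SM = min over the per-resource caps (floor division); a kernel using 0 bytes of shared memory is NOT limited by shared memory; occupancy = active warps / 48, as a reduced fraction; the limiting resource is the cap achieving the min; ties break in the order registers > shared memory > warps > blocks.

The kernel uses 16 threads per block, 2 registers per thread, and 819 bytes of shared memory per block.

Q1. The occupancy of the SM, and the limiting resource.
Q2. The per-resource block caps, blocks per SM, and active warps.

Answer: occupancy 1/6, limited by blocks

registers: 768 blocks
shared memory: 40 blocks
warps: 48 blocks
blocks: 8 blocks

Answer: 8 blocks, 8 active warps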